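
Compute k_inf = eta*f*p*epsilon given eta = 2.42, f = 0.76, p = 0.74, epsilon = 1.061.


k_inf = eta * f * p * epsilon
k_inf = 2.42 * 0.76 * 0.74 * 1.061
k_inf = 1.4440

1.4440


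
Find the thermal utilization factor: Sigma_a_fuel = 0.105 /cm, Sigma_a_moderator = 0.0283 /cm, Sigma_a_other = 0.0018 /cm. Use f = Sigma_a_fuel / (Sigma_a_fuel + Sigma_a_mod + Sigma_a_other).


f = Sigma_a_fuel / (Sigma_a_fuel + Sigma_a_mod + Sigma_a_other)
f = 0.105 / (0.105 + 0.0283 + 0.0018)
f = 0.77720

0.77720


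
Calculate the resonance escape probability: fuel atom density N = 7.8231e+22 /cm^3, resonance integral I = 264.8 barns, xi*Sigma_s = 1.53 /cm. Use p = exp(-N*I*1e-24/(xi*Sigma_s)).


p = exp(-N * I * 1e-24 / (xi*Sigma_s))
p = exp(-7.8231e+22 * 264.8 * 1e-24 / 1.53)
p = 1.3177e-06

1.3177e-06


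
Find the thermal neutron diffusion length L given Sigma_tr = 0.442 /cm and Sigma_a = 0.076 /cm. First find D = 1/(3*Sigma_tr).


D = 1 / (3 * Sigma_tr) = 1 / (3 * 0.442) = 0.7541478 cm
L = sqrt(D / Sigma_a)
L = sqrt(0.7541478 / 0.076)
L = 3.1501 cm

3.1501


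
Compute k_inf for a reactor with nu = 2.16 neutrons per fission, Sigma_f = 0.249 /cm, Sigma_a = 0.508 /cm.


k_inf = nu * Sigma_f / Sigma_a
k_inf = 2.16 * 0.249 / 0.508
k_inf = 1.0587

1.0587


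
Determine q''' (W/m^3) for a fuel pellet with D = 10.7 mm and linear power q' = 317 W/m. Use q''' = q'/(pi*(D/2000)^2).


r = D / 2 / 1000 = 10.7 / 2 / 1000 = 0.00535 m
q''' = q' / (pi * r^2)
q''' = 317 / (pi * 0.00535^2)
q''' = 3.5253e+06 W/m^3

3.5253e+06


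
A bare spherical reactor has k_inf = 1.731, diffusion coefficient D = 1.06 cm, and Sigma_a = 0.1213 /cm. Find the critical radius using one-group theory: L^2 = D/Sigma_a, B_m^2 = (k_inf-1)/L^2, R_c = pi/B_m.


L^2 = D / Sigma_a = 1.06 / 0.1213 = 8.738664 cm^2
B_m^2 = (k_inf - 1) / L^2 = (1.731 - 1) / 8.738664 = 0.08365123 /cm^2
For a bare sphere: B_g = pi/R, so R_c = pi / sqrt(B_m^2)
R_c = pi / sqrt(0.08365123) = 10.862 cm

10.862


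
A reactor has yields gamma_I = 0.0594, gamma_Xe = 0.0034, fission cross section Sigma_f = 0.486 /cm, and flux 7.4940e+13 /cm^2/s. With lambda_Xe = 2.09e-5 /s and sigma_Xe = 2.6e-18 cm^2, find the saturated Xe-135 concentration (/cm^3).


Xe_eq = (gamma_I + gamma_Xe) * Sigma_f * phi / (lambda_Xe + sigma_Xe * phi)
Numerator = (0.0594 + 0.0034) * 0.486 * 7.4940e+13 = 2.287229e+12
Denominator = 2.09e-5 + 2.6e-18 * 7.4940e+13 = 2.157440e-04
Xe_eq = 2.287229e+12 / 2.157440e-04 = 1.0602e+16 /cm^3

1.0602e+16


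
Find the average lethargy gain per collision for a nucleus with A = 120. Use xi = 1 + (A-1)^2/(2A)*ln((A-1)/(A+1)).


xi = 1 + (A-1)^2/(2A) * ln((A-1)/(A+1))
xi = 1 + (120-1)^2/(2*120) * ln((120-1)/(120 +1))
xi = 0.016574

0.016574


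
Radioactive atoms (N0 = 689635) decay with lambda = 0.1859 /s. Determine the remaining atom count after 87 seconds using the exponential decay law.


N = N0 * exp(-lambda * t)
N = 689635 * exp(-0.1859 * 87)
N = 0.065260

0.065260


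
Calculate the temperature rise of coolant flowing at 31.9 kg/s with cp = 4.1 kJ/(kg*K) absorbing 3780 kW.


dT = Q / (m_dot * cp)
dT = 3780 / (31.9 * 4.1)
dT = 28.901 C

28.901


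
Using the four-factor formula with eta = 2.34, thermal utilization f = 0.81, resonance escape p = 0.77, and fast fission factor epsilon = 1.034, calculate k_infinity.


k_inf = eta * f * p * epsilon
k_inf = 2.34 * 0.81 * 0.77 * 1.034
k_inf = 1.5091

1.5091


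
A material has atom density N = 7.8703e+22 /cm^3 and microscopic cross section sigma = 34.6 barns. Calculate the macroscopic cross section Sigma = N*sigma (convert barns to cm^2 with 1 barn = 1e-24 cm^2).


Sigma = N * sigma_barns * 1e-24
Sigma = 7.8703e+22 * 34.6 * 1e-24
Sigma = 2.7231 /cm

2.7231


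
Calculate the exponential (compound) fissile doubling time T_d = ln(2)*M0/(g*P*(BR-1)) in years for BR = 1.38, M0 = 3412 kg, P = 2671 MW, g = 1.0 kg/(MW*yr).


Breeding gain G = BR - 1 = 1.38 - 1 = 0.38
Fissile production rate = g * P * G = 1.0 * 2671 * 0.38 = 1014.98 kg/yr
T_d = ln(2) * M0 / (g * P * G)
T_d = ln(2) * 3412 / 1014.98 = 2.3301 yr

2.3301


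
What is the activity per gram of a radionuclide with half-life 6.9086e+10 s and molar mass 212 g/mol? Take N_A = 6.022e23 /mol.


lambda = ln(2) / t_half = ln(2) / 6.9086e+10 = 1.003311e-11 /s
SA = lambda * N_A / M
SA = 1.003311e-11 * 6.022e23 / 212
SA = 2.8500e+10 Bq/g

2.8500e+10


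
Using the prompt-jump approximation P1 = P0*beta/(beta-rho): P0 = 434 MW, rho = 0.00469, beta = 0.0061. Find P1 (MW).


P1/P0 = beta / (beta - rho)
P1/P0 = 0.0061 / (0.0061 - 0.00469) = 4.326241
P1 = 434 * 4.326241 = 1877.6 MW

1877.6


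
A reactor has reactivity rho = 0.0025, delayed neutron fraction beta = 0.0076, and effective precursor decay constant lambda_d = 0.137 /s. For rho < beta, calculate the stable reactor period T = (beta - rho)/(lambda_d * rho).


T = (beta - rho) / (lambda_d * rho)
T = (0.0076 - 0.0025) / (0.137 * 0.0025)
T = 14.891 s

14.891


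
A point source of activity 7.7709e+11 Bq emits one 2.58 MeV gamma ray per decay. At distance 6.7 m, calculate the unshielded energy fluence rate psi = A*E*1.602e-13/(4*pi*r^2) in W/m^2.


psi = A * E * 1.602e-13 / (4*pi*r^2)
psi = 7.7709e+11 * 2.58 * 1.602e-13 / (4*pi*6.7^2)
psi = 5.6937e-04 W/m^2

5.6937e-04


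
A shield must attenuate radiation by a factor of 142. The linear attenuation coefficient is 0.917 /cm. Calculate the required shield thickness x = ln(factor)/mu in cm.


x = ln(factor) / mu
x = ln(142) / 0.917
x = 5.4044 cm

5.4044


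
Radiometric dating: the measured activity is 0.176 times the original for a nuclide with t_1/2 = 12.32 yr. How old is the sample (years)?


lambda = ln(2) / t_half = ln(2) / 12.32 = 0.05626195 /yr
t = -ln(A/A0) / lambda
t = -ln(0.176) / 0.05626195
t = 30.878 yr

30.878


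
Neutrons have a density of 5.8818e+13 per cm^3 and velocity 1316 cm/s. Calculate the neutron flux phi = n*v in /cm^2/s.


phi = n * v
phi = 5.8818e+13 * 1316
phi = 7.7404e+16 /cm^2/s

7.7404e+16


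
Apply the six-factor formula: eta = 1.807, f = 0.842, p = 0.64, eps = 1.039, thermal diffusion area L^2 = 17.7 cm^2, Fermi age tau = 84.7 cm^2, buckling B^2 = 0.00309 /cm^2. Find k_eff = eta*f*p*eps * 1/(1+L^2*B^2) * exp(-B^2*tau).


k_inf = eta*f*p*eps = 1.807*0.842*0.64*1.039 = 1.011733
P_TNL = 1/(1 + L^2*B^2) = 1/(1 + 17.7*0.00309) = 0.9481432
P_FNL = exp(-B^2*tau) = exp(-0.00309*84.7) = 0.7697242
k_eff = k_inf * P_TNL * P_FNL = 1.011733 * 0.9481432 * 0.7697242
k_eff = 0.73837

0.73837


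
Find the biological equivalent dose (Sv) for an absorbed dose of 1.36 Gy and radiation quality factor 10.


H = D * Q
H = 1.36 * 10
H = 13.600 Sv

13.600


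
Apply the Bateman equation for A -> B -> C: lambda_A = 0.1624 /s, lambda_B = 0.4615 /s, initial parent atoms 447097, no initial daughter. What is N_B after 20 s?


N_B(t) = lambda_A * N_A0 / (lambda_B - lambda_A) * [exp(-lambda_A*t) - exp(-lambda_B*t)]
exp(-0.1624*20) = 0.03885183; exp(-0.4615*20) = 9.805324e-05
N_B = 0.1624 * 447097 / (0.4615 - 0.1624) * (0.03885183 - 9.805324e-05)
N_B = 9407.7

9407.7


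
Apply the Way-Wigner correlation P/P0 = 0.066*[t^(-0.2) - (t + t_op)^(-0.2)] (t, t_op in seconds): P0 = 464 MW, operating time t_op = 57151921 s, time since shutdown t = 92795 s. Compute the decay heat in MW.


P/P0 = 0.066 * [t^(-0.2) - (t + t_op)^(-0.2)]
P/P0 = 0.066 * [92795^(-0.2) - (92795 + 57151921)^(-0.2)]
P/P0 = 0.066 * [0.1015068 - 0.02808361] = 0.004845931
P = 464 * 0.004845931 = 2.2485 MW

2.2485


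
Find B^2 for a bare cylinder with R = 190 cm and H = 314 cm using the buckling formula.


B^2 = (2.405/R)^2 + (pi/H)^2
B^2 = (2.405/190)^2 + (pi/314)^2
B^2 = 2.6032e-04 /cm^2

2.6032e-04


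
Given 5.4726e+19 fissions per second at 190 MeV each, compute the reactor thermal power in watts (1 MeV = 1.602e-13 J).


P = fission_rate * E_MeV * 1.602e-13
P = 5.4726e+19 * 190 * 1.602e-13
P = 1.6657e+09 W

1.6657e+09


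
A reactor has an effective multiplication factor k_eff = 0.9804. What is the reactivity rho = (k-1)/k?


rho = (k_eff - 1) / k_eff
rho = (0.9804 - 1) / 0.9804
rho = -0.019992

-0.019992


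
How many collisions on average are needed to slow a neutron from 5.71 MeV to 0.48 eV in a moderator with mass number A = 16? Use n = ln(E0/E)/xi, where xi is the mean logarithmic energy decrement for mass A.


xi = 1 + (A-1)^2/(2A)*ln((A-1)/(A+1)) = 0.1199467 (for A = 16)
n = ln(E0/E) / xi
n = ln(5.71e6 / 0.48) / 0.1199467
n = ln(1.189583e+07) / 0.1199467 = 135.82

135.82


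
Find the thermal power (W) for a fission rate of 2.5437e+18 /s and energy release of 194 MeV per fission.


P = fission_rate * E_MeV * 1.602e-13
P = 2.5437e+18 * 194 * 1.602e-13
P = 7.9055e+07 W

7.9055e+07


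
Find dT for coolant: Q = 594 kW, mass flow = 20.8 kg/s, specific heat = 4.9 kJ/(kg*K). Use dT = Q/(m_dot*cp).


dT = Q / (m_dot * cp)
dT = 594 / (20.8 * 4.9)
dT = 5.8281 C

5.8281


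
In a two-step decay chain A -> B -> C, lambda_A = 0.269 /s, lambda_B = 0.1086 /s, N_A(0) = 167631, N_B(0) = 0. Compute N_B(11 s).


N_B(t) = lambda_A * N_A0 / (lambda_B - lambda_A) * [exp(-lambda_A*t) - exp(-lambda_B*t)]
exp(-0.269*11) = 0.05187076; exp(-0.1086*11) = 0.3028251
N_B = 0.269 * 167631 / (0.1086 - 0.269) * (0.05187076 - 0.3028251)
N_B = 70550

70550


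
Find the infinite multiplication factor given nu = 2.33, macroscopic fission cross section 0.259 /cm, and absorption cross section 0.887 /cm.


k_inf = nu * Sigma_f / Sigma_a
k_inf = 2.33 * 0.259 / 0.887
k_inf = 0.68035

0.68035


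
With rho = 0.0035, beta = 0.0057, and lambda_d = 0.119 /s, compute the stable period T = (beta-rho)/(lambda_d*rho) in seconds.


T = (beta - rho) / (lambda_d * rho)
T = (0.0057 - 0.0035) / (0.119 * 0.0035)
T = 5.2821 s

5.2821


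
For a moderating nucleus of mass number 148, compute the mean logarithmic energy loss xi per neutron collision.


xi = 1 + (A-1)^2/(2A) * ln((A-1)/(A+1))
xi = 1 + (148-1)^2/(2*148) * ln((148-1)/(148 +1))
xi = 0.013453

0.013453


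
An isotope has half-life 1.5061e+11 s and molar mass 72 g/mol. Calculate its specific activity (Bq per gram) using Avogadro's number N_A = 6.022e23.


lambda = ln(2) / t_half = ln(2) / 1.5061e+11 = 4.602265e-12 /s
SA = lambda * N_A / M
SA = 4.602265e-12 * 6.022e23 / 72
SA = 3.8493e+10 Bq/g

3.8493e+10


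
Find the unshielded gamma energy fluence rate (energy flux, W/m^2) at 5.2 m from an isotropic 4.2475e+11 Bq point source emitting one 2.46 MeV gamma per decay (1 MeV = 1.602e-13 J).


psi = A * E * 1.602e-13 / (4*pi*r^2)
psi = 4.2475e+11 * 2.46 * 1.602e-13 / (4*pi*5.2^2)
psi = 4.9262e-04 W/m^2

4.9262e-04


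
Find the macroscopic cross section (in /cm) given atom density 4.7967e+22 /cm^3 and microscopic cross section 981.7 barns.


Sigma = N * sigma_barns * 1e-24
Sigma = 4.7967e+22 * 981.7 * 1e-24
Sigma = 47.089 /cm

47.089


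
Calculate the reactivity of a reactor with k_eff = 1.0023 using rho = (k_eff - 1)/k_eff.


rho = (k_eff - 1) / k_eff
rho = (1.0023 - 1) / 1.0023
rho = 0.0022947

0.0022947


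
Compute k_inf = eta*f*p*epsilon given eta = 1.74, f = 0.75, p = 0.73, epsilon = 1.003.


k_inf = eta * f * p * epsilon
k_inf = 1.74 * 0.75 * 0.73 * 1.003
k_inf = 0.95551

0.95551


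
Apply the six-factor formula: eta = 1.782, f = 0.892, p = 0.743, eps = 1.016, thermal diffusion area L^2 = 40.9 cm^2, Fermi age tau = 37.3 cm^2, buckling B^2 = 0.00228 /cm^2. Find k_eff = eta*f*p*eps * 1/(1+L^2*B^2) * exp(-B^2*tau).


k_inf = eta*f*p*eps = 1.782*0.892*0.743*1.016 = 1.199928
P_TNL = 1/(1 + L^2*B^2) = 1/(1 + 40.9*0.00228) = 0.9147022
P_FNL = exp(-B^2*tau) = exp(-0.00228*37.3) = 0.9184719
k_eff = k_inf * P_TNL * P_FNL = 1.199928 * 0.9147022 * 0.9184719
k_eff = 1.0081

1.0081


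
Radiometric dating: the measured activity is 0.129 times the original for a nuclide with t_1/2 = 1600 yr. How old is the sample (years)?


lambda = ln(2) / t_half = ln(2) / 1600 = 4.332170e-04 /yr
t = -ln(A/A0) / lambda
t = -ln(0.129) / 4.332170e-04
t = 4727.3 yr

4727.3


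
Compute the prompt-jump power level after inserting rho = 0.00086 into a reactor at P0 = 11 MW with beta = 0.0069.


P1/P0 = beta / (beta - rho)
P1/P0 = 0.0069 / (0.0069 - 0.00086) = 1.142384
P1 = 11 * 1.142384 = 12.566 MW

12.566


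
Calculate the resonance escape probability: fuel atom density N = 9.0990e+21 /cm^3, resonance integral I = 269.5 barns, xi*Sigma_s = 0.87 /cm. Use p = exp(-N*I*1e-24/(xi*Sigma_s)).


p = exp(-N * I * 1e-24 / (xi*Sigma_s))
p = exp(-9.0990e+21 * 269.5 * 1e-24 / 0.87)
p = 0.059690

0.059690


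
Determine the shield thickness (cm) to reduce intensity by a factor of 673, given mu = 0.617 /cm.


x = ln(factor) / mu
x = ln(673) / 0.617
x = 10.554 cm

10.554


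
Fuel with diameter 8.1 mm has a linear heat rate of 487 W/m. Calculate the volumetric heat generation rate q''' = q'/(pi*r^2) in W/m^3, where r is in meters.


r = D / 2 / 1000 = 8.1 / 2 / 1000 = 0.00405 m
q''' = q' / (pi * r^2)
q''' = 487 / (pi * 0.00405^2)
q''' = 9.4508e+06 W/m^3

9.4508e+06


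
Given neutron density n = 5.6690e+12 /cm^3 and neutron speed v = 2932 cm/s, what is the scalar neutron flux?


phi = n * v
phi = 5.6690e+12 * 2932
phi = 1.6622e+16 /cm^2/s

1.6622e+16


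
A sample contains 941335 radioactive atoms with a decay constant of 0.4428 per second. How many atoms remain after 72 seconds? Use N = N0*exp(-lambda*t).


N = N0 * exp(-lambda * t)
N = 941335 * exp(-0.4428 * 72)
N = 1.3420e-08

1.3420e-08


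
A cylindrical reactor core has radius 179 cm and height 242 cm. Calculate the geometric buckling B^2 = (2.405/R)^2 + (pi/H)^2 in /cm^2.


B^2 = (2.405/R)^2 + (pi/H)^2
B^2 = (2.405/179)^2 + (pi/242)^2
B^2 = 3.4905e-04 /cm^2

3.4905e-04


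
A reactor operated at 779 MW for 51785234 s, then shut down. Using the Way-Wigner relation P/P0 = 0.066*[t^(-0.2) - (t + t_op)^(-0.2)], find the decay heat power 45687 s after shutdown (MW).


P/P0 = 0.066 * [t^(-0.2) - (t + t_op)^(-0.2)]
P/P0 = 0.066 * [45687^(-0.2) - (45687 + 51785234)^(-0.2)]
P/P0 = 0.066 * [0.1169611 - 0.02864720] = 0.005828717
P = 779 * 0.005828717 = 4.5406 MW

4.5406


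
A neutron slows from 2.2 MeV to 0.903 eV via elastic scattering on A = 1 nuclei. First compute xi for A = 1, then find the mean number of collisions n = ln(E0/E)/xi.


xi = 1 + (A-1)^2/(2A)*ln((A-1)/(A+1)) = 1 (for A = 1)
n = ln(E0/E) / xi
n = ln(2.2e6 / 0.903) / 1
n = ln(2.436323e+06) / 1 = 14.706

14.706


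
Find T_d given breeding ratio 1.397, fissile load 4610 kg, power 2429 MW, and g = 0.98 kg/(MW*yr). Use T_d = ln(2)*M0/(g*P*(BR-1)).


Breeding gain G = BR - 1 = 1.397 - 1 = 0.397
Fissile production rate = g * P * G = 0.98 * 2429 * 0.397 = 945.02674 kg/yr
T_d = ln(2) * M0 / (g * P * G)
T_d = ln(2) * 4610 / 945.02674 = 3.3813 yr

3.3813


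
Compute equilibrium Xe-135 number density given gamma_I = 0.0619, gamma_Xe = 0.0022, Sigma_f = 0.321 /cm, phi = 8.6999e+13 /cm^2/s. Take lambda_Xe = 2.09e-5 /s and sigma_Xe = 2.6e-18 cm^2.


Xe_eq = (gamma_I + gamma_Xe) * Sigma_f * phi / (lambda_Xe + sigma_Xe * phi)
Numerator = (0.0619 + 0.0022) * 0.321 * 8.6999e+13 = 1.790100e+12
Denominator = 2.09e-5 + 2.6e-18 * 8.6999e+13 = 2.470974e-04
Xe_eq = 1.790100e+12 / 2.470974e-04 = 7.2445e+15 /cm^3

7.2445e+15


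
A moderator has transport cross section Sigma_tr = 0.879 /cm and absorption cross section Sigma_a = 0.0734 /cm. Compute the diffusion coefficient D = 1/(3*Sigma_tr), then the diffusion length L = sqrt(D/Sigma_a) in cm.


D = 1 / (3 * Sigma_tr) = 1 / (3 * 0.879) = 0.3792188 cm
L = sqrt(D / Sigma_a)
L = sqrt(0.3792188 / 0.0734)
L = 2.2730 cm

2.2730


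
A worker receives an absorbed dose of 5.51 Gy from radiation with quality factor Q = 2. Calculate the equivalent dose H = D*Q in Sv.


H = D * Q
H = 5.51 * 2
H = 11.020 Sv

11.020


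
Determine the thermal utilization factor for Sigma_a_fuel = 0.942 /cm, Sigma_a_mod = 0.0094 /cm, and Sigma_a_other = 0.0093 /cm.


f = Sigma_a_fuel / (Sigma_a_fuel + Sigma_a_mod + Sigma_a_other)
f = 0.942 / (0.942 + 0.0094 + 0.0093)
f = 0.98054

0.98054


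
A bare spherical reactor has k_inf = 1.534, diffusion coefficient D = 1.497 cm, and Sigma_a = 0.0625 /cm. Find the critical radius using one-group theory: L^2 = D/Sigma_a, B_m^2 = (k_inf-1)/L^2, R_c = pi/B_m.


L^2 = D / Sigma_a = 1.497 / 0.0625 = 23.95200 cm^2
B_m^2 = (k_inf - 1) / L^2 = (1.534 - 1) / 23.95200 = 0.02229459 /cm^2
For a bare sphere: B_g = pi/R, so R_c = pi / sqrt(B_m^2)
R_c = pi / sqrt(0.02229459) = 21.040 cm

21.040


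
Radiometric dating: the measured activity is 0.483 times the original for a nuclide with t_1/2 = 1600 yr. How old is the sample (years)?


lambda = ln(2) / t_half = ln(2) / 1600 = 4.332170e-04 /yr
t = -ln(A/A0) / lambda
t = -ln(0.483) / 4.332170e-04
t = 1679.8 yr

1679.8


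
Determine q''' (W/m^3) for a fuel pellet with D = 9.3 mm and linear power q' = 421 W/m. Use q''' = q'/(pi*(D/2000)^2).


r = D / 2 / 1000 = 9.3 / 2 / 1000 = 0.00465 m
q''' = q' / (pi * r^2)
q''' = 421 / (pi * 0.00465^2)
q''' = 6.1976e+06 W/m^3

6.1976e+06


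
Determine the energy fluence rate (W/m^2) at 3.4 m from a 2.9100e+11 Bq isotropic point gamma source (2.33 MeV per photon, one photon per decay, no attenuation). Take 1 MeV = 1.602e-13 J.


psi = A * E * 1.602e-13 / (4*pi*r^2)
psi = 2.9100e+11 * 2.33 * 1.602e-13 / (4*pi*3.4^2)
psi = 7.4773e-04 W/m^2

7.4773e-04


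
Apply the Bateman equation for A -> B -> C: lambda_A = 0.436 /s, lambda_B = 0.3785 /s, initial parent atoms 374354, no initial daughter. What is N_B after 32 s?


N_B(t) = lambda_A * N_A0 / (lambda_B - lambda_A) * [exp(-lambda_A*t) - exp(-lambda_B*t)]
exp(-0.436*32) = 8.724155e-07; exp(-0.3785*32) = 5.493198e-06
N_B = 0.436 * 374354 / (0.3785 - 0.436) * (8.724155e-07 - 5.493198e-06)
N_B = 13.116

13.116


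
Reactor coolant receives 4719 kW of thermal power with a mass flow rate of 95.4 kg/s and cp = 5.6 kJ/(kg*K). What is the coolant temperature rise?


dT = Q / (m_dot * cp)
dT = 4719 / (95.4 * 5.6)
dT = 8.8331 C

8.8331


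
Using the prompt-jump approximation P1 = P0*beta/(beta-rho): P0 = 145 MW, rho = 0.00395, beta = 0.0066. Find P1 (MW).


P1/P0 = beta / (beta - rho)
P1/P0 = 0.0066 / (0.0066 - 0.00395) = 2.490566
P1 = 145 * 2.490566 = 361.13 MW

361.13


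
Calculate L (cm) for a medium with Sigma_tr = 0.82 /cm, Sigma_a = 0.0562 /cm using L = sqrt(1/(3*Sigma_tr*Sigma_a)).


D = 1 / (3 * Sigma_tr) = 1 / (3 * 0.82) = 0.4065041 cm
L = sqrt(D / Sigma_a)
L = sqrt(0.4065041 / 0.0562)
L = 2.6895 cm

2.6895


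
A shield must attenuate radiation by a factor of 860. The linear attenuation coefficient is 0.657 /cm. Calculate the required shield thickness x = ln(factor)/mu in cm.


x = ln(factor) / mu
x = ln(860) / 0.657
x = 10.285 cm

10.285


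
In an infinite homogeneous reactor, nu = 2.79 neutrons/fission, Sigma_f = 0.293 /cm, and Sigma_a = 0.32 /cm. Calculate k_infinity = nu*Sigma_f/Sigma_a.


k_inf = nu * Sigma_f / Sigma_a
k_inf = 2.79 * 0.293 / 0.32
k_inf = 2.5546

2.5546


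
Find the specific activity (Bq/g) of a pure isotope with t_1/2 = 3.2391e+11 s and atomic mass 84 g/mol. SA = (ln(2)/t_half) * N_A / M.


lambda = ln(2) / t_half = ln(2) / 3.2391e+11 = 2.139938e-12 /s
SA = lambda * N_A / M
SA = 2.139938e-12 * 6.022e23 / 84
SA = 1.5341e+10 Bq/g

1.5341e+10


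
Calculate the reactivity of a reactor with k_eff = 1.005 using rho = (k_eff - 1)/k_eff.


rho = (k_eff - 1) / k_eff
rho = (1.005 - 1) / 1.005
rho = 0.0049751

0.0049751


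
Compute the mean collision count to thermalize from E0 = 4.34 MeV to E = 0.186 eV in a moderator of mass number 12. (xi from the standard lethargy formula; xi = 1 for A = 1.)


xi = 1 + (A-1)^2/(2A)*ln((A-1)/(A+1)) = 0.1577690 (for A = 12)
n = ln(E0/E) / xi
n = ln(4.34e6 / 0.186) / 0.1577690
n = ln(2.333333e+07) / 0.1577690 = 107.53

107.53


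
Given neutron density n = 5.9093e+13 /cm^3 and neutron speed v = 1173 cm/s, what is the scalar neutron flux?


phi = n * v
phi = 5.9093e+13 * 1173
phi = 6.9316e+16 /cm^2/s

6.9316e+16


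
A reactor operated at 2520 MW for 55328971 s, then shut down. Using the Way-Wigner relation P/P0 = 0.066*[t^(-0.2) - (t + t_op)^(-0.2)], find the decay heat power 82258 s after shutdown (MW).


P/P0 = 0.066 * [t^(-0.2) - (t + t_op)^(-0.2)]
P/P0 = 0.066 * [82258^(-0.2) - (82258 + 55328971)^(-0.2)]
P/P0 = 0.066 * [0.1039835 - 0.02826705] = 0.004997286
P = 2520 * 0.004997286 = 12.593 MW

12.593


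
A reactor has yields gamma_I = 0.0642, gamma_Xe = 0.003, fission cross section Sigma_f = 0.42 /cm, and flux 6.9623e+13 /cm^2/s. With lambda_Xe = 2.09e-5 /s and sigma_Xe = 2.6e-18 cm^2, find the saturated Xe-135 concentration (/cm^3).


Xe_eq = (gamma_I + gamma_Xe) * Sigma_f * phi / (lambda_Xe + sigma_Xe * phi)
Numerator = (0.0642 + 0.003) * 0.42 * 6.9623e+13 = 1.965040e+12
Denominator = 2.09e-5 + 2.6e-18 * 6.9623e+13 = 2.019198e-04
Xe_eq = 1.965040e+12 / 2.019198e-04 = 9.7318e+15 /cm^3

9.7318e+15


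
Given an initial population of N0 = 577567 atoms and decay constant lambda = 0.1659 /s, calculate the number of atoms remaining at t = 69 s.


N = N0 * exp(-lambda * t)
N = 577567 * exp(-0.1659 * 69)
N = 6.1686

6.1686


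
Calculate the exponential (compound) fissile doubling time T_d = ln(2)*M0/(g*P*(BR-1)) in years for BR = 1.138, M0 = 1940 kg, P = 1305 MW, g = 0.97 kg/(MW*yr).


Breeding gain G = BR - 1 = 1.138 - 1 = 0.138
Fissile production rate = g * P * G = 0.97 * 1305 * 0.138 = 174.6873 kg/yr
T_d = ln(2) * M0 / (g * P * G)
T_d = ln(2) * 1940 / 174.6873 = 7.6978 yr

7.6978


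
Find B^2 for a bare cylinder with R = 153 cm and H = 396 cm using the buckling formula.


B^2 = (2.405/R)^2 + (pi/H)^2
B^2 = (2.405/153)^2 + (pi/396)^2
B^2 = 3.1002e-04 /cm^2

3.1002e-04


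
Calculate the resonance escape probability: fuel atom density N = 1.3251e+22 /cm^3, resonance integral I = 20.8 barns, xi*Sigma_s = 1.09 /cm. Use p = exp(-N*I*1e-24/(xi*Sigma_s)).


p = exp(-N * I * 1e-24 / (xi*Sigma_s))
p = exp(-1.3251e+22 * 20.8 * 1e-24 / 1.09)
p = 0.77657

0.77657


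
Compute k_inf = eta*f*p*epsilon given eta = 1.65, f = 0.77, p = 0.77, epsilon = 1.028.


k_inf = eta * f * p * epsilon
k_inf = 1.65 * 0.77 * 0.77 * 1.028
k_inf = 1.0057

1.0057


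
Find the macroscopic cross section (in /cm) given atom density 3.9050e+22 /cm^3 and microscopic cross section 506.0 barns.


Sigma = N * sigma_barns * 1e-24
Sigma = 3.9050e+22 * 506.0 * 1e-24
Sigma = 19.759 /cm

19.759


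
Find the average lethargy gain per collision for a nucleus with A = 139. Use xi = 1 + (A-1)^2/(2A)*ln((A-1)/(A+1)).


xi = 1 + (A-1)^2/(2A) * ln((A-1)/(A+1))
xi = 1 + (139-1)^2/(2*139) * ln((139-1)/(139 +1))
xi = 0.014320

0.014320


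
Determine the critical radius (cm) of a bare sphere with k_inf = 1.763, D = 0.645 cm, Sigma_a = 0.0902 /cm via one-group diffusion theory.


L^2 = D / Sigma_a = 0.645 / 0.0902 = 7.150776 cm^2
B_m^2 = (k_inf - 1) / L^2 = (1.763 - 1) / 7.150776 = 0.1067017 /cm^2
For a bare sphere: B_g = pi/R, so R_c = pi / sqrt(B_m^2)
R_c = pi / sqrt(0.1067017) = 9.6175 cm

9.6175


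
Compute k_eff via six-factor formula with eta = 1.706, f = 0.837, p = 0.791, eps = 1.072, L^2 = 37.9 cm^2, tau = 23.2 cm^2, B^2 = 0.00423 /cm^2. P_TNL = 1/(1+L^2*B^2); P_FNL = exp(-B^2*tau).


k_inf = eta*f*p*eps = 1.706*0.837*0.791*1.072 = 1.210809
P_TNL = 1/(1 + L^2*B^2) = 1/(1 + 37.9*0.00423) = 0.8618334
P_FNL = exp(-B^2*tau) = exp(-0.00423*23.2) = 0.9065256
k_eff = k_inf * P_TNL * P_FNL = 1.210809 * 0.8618334 * 0.9065256
k_eff = 0.94597

0.94597


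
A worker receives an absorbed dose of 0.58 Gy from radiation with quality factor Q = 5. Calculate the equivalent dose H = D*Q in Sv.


H = D * Q
H = 0.58 * 5
H = 2.9000 Sv

2.9000


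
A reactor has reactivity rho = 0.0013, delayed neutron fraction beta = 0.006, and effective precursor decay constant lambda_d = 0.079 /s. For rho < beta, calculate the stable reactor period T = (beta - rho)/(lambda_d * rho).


T = (beta - rho) / (lambda_d * rho)
T = (0.006 - 0.0013) / (0.079 * 0.0013)
T = 45.764 s

45.764


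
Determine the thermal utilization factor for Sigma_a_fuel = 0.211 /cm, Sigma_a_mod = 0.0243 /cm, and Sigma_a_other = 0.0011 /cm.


f = Sigma_a_fuel / (Sigma_a_fuel + Sigma_a_mod + Sigma_a_other)
f = 0.211 / (0.211 + 0.0243 + 0.0011)
f = 0.89255

0.89255


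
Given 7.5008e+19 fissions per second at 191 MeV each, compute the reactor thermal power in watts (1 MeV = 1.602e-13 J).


P = fission_rate * E_MeV * 1.602e-13
P = 7.5008e+19 * 191 * 1.602e-13
P = 2.2951e+09 W

2.2951e+09


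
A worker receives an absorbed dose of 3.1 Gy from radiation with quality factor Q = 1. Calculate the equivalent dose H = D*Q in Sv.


H = D * Q
H = 3.1 * 1
H = 3.1000 Sv

3.1000


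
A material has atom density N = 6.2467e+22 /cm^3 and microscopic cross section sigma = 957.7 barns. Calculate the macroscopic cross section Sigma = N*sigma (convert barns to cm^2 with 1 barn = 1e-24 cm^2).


Sigma = N * sigma_barns * 1e-24
Sigma = 6.2467e+22 * 957.7 * 1e-24
Sigma = 59.825 /cm

59.825


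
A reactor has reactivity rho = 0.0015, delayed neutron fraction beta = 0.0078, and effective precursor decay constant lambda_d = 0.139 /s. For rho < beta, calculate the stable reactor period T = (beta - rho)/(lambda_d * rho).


T = (beta - rho) / (lambda_d * rho)
T = (0.0078 - 0.0015) / (0.139 * 0.0015)
T = 30.216 s

30.216


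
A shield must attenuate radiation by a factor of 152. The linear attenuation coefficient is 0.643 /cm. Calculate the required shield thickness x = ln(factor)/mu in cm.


x = ln(factor) / mu
x = ln(152) / 0.643
x = 7.8132 cm

7.8132


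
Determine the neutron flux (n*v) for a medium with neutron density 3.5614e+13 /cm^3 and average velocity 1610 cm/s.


phi = n * v
phi = 3.5614e+13 * 1610
phi = 5.7339e+16 /cm^2/s

5.7339e+16


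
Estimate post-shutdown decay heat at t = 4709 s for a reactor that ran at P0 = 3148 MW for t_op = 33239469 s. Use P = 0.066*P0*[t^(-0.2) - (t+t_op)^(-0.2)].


P/P0 = 0.066 * [t^(-0.2) - (t + t_op)^(-0.2)]
P/P0 = 0.066 * [4709^(-0.2) - (4709 + 33239469)^(-0.2)]
P/P0 = 0.066 * [0.1842529 - 0.03130811] = 0.01009436
P = 3148 * 0.01009436 = 31.777 MW

31.777


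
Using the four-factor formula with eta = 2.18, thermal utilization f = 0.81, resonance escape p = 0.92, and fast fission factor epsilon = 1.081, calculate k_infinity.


k_inf = eta * f * p * epsilon
k_inf = 2.18 * 0.81 * 0.92 * 1.081
k_inf = 1.7561

1.7561


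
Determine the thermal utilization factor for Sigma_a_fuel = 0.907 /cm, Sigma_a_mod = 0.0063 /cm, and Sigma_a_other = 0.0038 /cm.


f = Sigma_a_fuel / (Sigma_a_fuel + Sigma_a_mod + Sigma_a_other)
f = 0.907 / (0.907 + 0.0063 + 0.0038)
f = 0.98899

0.98899


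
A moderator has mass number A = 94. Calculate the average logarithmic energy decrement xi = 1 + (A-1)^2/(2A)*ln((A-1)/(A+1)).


xi = 1 + (A-1)^2/(2A) * ln((A-1)/(A+1))
xi = 1 + (94-1)^2/(2*94) * ln((94-1)/(94 +1))
xi = 0.021126

0.021126


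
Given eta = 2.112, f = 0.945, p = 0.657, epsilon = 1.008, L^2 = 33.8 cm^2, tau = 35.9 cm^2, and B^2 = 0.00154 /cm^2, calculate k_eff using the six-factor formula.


k_inf = eta*f*p*eps = 2.112*0.945*0.657*1.008 = 1.321757
P_TNL = 1/(1 + L^2*B^2) = 1/(1 + 33.8*0.00154) = 0.9505234
P_FNL = exp(-B^2*tau) = exp(-0.00154*35.9) = 0.9462145
k_eff = k_inf * P_TNL * P_FNL = 1.321757 * 0.9505234 * 0.9462145
k_eff = 1.1888

1.1888


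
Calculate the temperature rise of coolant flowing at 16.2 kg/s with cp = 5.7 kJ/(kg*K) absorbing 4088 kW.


dT = Q / (m_dot * cp)
dT = 4088 / (16.2 * 5.7)
dT = 44.271 C

44.271


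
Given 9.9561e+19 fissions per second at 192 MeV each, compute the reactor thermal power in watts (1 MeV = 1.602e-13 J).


P = fission_rate * E_MeV * 1.602e-13
P = 9.9561e+19 * 192 * 1.602e-13
P = 3.0623e+09 W

3.0623e+09


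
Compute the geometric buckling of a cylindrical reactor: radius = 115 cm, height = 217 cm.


B^2 = (2.405/R)^2 + (pi/H)^2
B^2 = (2.405/115)^2 + (pi/217)^2
B^2 = 6.4695e-04 /cm^2

6.4695e-04


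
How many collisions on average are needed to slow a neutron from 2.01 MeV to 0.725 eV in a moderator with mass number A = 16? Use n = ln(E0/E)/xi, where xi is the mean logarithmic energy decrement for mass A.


xi = 1 + (A-1)^2/(2A)*ln((A-1)/(A+1)) = 0.1199467 (for A = 16)
n = ln(E0/E) / xi
n = ln(2.01e6 / 0.725) / 0.1199467
n = ln(2.772414e+06) / 0.1199467 = 123.68

123.68


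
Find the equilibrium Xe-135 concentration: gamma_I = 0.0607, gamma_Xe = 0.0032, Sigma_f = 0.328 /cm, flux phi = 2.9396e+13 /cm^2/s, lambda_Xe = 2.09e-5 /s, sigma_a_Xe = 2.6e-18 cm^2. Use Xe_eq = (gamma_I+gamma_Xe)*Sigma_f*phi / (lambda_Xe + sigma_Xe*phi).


Xe_eq = (gamma_I + gamma_Xe) * Sigma_f * phi / (lambda_Xe + sigma_Xe * phi)
Numerator = (0.0607 + 0.0032) * 0.328 * 2.9396e+13 = 6.161166e+11
Denominator = 2.09e-5 + 2.6e-18 * 2.9396e+13 = 9.732960e-05
Xe_eq = 6.161166e+11 / 9.732960e-05 = 6.3302e+15 /cm^3

6.3302e+15


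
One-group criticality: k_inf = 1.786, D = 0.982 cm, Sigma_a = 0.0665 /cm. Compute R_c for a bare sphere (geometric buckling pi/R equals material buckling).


L^2 = D / Sigma_a = 0.982 / 0.0665 = 14.76692 cm^2
B_m^2 = (k_inf - 1) / L^2 = (1.786 - 1) / 14.76692 = 0.05322708 /cm^2
For a bare sphere: B_g = pi/R, so R_c = pi / sqrt(B_m^2)
R_c = pi / sqrt(0.05322708) = 13.617 cm

13.617


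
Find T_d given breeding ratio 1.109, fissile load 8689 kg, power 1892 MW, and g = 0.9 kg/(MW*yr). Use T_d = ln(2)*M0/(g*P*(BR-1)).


Breeding gain G = BR - 1 = 1.109 - 1 = 0.109
Fissile production rate = g * P * G = 0.9 * 1892 * 0.109 = 185.6052 kg/yr
T_d = ln(2) * M0 / (g * P * G)
T_d = ln(2) * 8689 / 185.6052 = 32.449 yr

32.449


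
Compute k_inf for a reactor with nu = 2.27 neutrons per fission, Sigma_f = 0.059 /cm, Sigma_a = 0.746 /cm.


k_inf = nu * Sigma_f / Sigma_a
k_inf = 2.27 * 0.059 / 0.746
k_inf = 0.17953

0.17953


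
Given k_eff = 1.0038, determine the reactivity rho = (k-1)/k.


rho = (k_eff - 1) / k_eff
rho = (1.0038 - 1) / 1.0038
rho = 0.0037856

0.0037856


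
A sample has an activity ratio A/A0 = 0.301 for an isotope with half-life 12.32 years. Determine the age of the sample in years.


lambda = ln(2) / t_half = ln(2) / 12.32 = 0.05626195 /yr
t = -ln(A/A0) / lambda
t = -ln(0.301) / 0.05626195
t = 21.340 yr

21.340


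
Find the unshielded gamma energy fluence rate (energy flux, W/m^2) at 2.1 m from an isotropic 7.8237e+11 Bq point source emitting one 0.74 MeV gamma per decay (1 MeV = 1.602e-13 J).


psi = A * E * 1.602e-13 / (4*pi*r^2)
psi = 7.8237e+11 * 0.74 * 1.602e-13 / (4*pi*2.1^2)
psi = 0.0016736 W/m^2

0.0016736


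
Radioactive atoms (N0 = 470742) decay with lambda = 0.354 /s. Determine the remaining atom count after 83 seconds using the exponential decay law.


N = N0 * exp(-lambda * t)
N = 470742 * exp(-0.354 * 83)
N = 8.1723e-08

8.1723e-08


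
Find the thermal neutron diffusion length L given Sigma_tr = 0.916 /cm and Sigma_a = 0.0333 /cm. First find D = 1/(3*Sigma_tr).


D = 1 / (3 * Sigma_tr) = 1 / (3 * 0.916) = 0.3639010 cm
L = sqrt(D / Sigma_a)
L = sqrt(0.3639010 / 0.0333)
L = 3.3057 cm

3.3057


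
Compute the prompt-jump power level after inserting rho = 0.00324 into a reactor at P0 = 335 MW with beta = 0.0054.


P1/P0 = beta / (beta - rho)
P1/P0 = 0.0054 / (0.0054 - 0.00324) = 2.500000
P1 = 335 * 2.500000 = 837.50 MW

837.50


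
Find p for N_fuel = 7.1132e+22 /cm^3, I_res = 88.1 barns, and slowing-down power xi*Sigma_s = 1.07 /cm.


p = exp(-N * I * 1e-24 / (xi*Sigma_s))
p = exp(-7.1132e+22 * 88.1 * 1e-24 / 1.07)
p = 0.0028605

0.0028605


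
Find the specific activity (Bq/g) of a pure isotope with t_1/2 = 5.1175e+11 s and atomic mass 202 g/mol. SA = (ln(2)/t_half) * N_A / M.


lambda = ln(2) / t_half = ln(2) / 5.1175e+11 = 1.354464e-12 /s
SA = lambda * N_A / M
SA = 1.354464e-12 * 6.022e23 / 202
SA = 4.0379e+09 Bq/g

4.0379e+09


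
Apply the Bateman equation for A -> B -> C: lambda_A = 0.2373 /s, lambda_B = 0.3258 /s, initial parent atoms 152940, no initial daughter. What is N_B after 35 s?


N_B(t) = lambda_A * N_A0 / (lambda_B - lambda_A) * [exp(-lambda_A*t) - exp(-lambda_B*t)]
exp(-0.2373*35) = 2.471537e-04; exp(-0.3258*35) = 1.116195e-05
N_B = 0.2373 * 152940 / (0.3258 - 0.2373) * (2.471537e-04 - 1.116195e-05)
N_B = 96.777

96.777


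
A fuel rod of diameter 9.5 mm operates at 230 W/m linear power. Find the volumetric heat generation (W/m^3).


r = D / 2 / 1000 = 9.5 / 2 / 1000 = 0.00475 m
q''' = q' / (pi * r^2)
q''' = 230 / (pi * 0.00475^2)
q''' = 3.2448e+06 W/m^3

3.2448e+06


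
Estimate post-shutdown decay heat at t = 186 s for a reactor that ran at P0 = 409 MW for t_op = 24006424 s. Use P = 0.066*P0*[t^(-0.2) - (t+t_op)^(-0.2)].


P/P0 = 0.066 * [t^(-0.2) - (t + t_op)^(-0.2)]
P/P0 = 0.066 * [186^(-0.2) - (186 + 24006424)^(-0.2)]
P/P0 = 0.066 * [0.3516393 - 0.03341441] = 0.02100284
P = 409 * 0.02100284 = 8.5902 MW

8.5902


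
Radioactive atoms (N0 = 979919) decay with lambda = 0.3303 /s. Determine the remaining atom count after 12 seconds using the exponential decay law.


N = N0 * exp(-lambda * t)
N = 979919 * exp(-0.3303 * 12)
N = 18613

18613


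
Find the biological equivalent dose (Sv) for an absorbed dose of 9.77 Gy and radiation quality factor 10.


H = D * Q
H = 9.77 * 10
H = 97.700 Sv

97.700


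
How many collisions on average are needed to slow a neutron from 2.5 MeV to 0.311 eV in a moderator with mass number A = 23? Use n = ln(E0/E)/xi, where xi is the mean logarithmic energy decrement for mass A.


xi = 1 + (A-1)^2/(2A)*ln((A-1)/(A+1)) = 0.08448899 (for A = 23)
n = ln(E0/E) / xi
n = ln(2.5e6 / 0.311) / 0.08448899
n = ln(8.038585e+06) / 0.08448899 = 188.19

188.19


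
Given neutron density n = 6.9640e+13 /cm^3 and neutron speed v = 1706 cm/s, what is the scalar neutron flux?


phi = n * v
phi = 6.9640e+13 * 1706
phi = 1.1881e+17 /cm^2/s

1.1881e+17


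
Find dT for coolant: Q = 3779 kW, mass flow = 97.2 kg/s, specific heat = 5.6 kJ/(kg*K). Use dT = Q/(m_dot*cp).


dT = Q / (m_dot * cp)
dT = 3779 / (97.2 * 5.6)
dT = 6.9426 C

6.9426


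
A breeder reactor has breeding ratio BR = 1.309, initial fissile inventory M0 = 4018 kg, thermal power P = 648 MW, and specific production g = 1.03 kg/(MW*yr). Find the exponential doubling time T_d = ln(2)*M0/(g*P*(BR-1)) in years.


Breeding gain G = BR - 1 = 1.309 - 1 = 0.309
Fissile production rate = g * P * G = 1.03 * 648 * 0.309 = 206.23896 kg/yr
T_d = ln(2) * M0 / (g * P * G)
T_d = ln(2) * 4018 / 206.23896 = 13.504 yr

13.504


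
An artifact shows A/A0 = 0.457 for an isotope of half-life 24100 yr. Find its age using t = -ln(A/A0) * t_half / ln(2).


lambda = ln(2) / t_half = ln(2) / 24100 = 2.876129e-05 /yr
t = -ln(A/A0) / lambda
t = -ln(0.457) / 2.876129e-05
t = 27227 yr

27227


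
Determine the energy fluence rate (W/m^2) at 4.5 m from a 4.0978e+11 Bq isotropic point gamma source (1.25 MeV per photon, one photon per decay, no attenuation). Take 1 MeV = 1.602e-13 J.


psi = A * E * 1.602e-13 / (4*pi*r^2)
psi = 4.0978e+11 * 1.25 * 1.602e-13 / (4*pi*4.5^2)
psi = 3.2247e-04 W/m^2

3.2247e-04


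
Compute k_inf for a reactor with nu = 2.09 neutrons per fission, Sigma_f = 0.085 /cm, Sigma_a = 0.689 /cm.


k_inf = nu * Sigma_f / Sigma_a
k_inf = 2.09 * 0.085 / 0.689
k_inf = 0.25784

0.25784


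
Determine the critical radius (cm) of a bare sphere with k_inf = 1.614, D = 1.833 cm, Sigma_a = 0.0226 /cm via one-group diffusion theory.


L^2 = D / Sigma_a = 1.833 / 0.0226 = 81.10619 cm^2
B_m^2 = (k_inf - 1) / L^2 = (1.614 - 1) / 81.10619 = 0.007570322 /cm^2
For a bare sphere: B_g = pi/R, so R_c = pi / sqrt(B_m^2)
R_c = pi / sqrt(0.007570322) = 36.107 cm

36.107


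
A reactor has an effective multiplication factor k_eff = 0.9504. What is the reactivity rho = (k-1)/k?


rho = (k_eff - 1) / k_eff
rho = (0.9504 - 1) / 0.9504
rho = -0.052189

-0.052189


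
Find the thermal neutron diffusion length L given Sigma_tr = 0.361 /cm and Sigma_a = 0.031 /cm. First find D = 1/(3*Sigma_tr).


D = 1 / (3 * Sigma_tr) = 1 / (3 * 0.361) = 0.9233610 cm
L = sqrt(D / Sigma_a)
L = sqrt(0.9233610 / 0.031)
L = 5.4576 cm

5.4576


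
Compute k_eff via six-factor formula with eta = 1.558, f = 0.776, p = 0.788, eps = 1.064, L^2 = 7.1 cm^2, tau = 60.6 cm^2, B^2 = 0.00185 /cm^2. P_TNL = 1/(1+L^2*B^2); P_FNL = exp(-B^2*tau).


k_inf = eta*f*p*eps = 1.558*0.776*0.788*1.064 = 1.013671
P_TNL = 1/(1 + L^2*B^2) = 1/(1 + 7.1*0.00185) = 0.9870353
P_FNL = exp(-B^2*tau) = exp(-0.00185*60.6) = 0.8939459
k_eff = k_inf * P_TNL * P_FNL = 1.013671 * 0.9870353 * 0.8939459
k_eff = 0.89442

0.89442


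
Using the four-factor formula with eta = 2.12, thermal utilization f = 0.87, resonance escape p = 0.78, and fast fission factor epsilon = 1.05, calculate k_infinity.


k_inf = eta * f * p * epsilon
k_inf = 2.12 * 0.87 * 0.78 * 1.05
k_inf = 1.5106

1.5106


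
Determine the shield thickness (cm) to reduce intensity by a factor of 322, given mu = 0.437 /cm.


x = ln(factor) / mu
x = ln(322) / 0.437
x = 13.214 cm

13.214


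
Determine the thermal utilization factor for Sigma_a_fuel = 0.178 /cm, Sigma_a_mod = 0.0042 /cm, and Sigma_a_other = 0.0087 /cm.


f = Sigma_a_fuel / (Sigma_a_fuel + Sigma_a_mod + Sigma_a_other)
f = 0.178 / (0.178 + 0.0042 + 0.0087)
f = 0.93243

0.93243


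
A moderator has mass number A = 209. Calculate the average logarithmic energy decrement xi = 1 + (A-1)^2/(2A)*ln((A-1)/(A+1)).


xi = 1 + (A-1)^2/(2A) * ln((A-1)/(A+1))
xi = 1 + (209-1)^2/(2*209) * ln((209-1)/(209 +1))
xi = 0.0095389

0.0095389


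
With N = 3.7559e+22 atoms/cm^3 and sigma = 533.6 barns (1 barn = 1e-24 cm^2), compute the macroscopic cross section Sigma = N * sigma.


Sigma = N * sigma_barns * 1e-24
Sigma = 3.7559e+22 * 533.6 * 1e-24
Sigma = 20.041 /cm

20.041


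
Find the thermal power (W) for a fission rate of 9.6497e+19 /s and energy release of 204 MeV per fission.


P = fission_rate * E_MeV * 1.602e-13
P = 9.6497e+19 * 204 * 1.602e-13
P = 3.1536e+09 W

3.1536e+09


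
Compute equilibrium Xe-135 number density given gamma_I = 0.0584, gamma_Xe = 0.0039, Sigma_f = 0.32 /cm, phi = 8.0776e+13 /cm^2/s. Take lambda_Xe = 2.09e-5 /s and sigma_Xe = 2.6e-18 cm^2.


Xe_eq = (gamma_I + gamma_Xe) * Sigma_f * phi / (lambda_Xe + sigma_Xe * phi)
Numerator = (0.0584 + 0.0039) * 0.32 * 8.0776e+13 = 1.610350e+12
Denominator = 2.09e-5 + 2.6e-18 * 8.0776e+13 = 2.309176e-04
Xe_eq = 1.610350e+12 / 2.309176e-04 = 6.9737e+15 /cm^3

6.9737e+15


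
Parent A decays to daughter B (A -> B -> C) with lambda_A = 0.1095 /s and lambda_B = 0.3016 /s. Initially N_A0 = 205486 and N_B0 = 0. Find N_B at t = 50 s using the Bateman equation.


N_B(t) = lambda_A * N_A0 / (lambda_B - lambda_A) * [exp(-lambda_A*t) - exp(-lambda_B*t)]
exp(-0.1095*50) = 0.004190229; exp(-0.3016*50) = 2.823834e-07
N_B = 0.1095 * 205486 / (0.3016 - 0.1095) * (0.004190229 - 2.823834e-07)
N_B = 490.77

490.77


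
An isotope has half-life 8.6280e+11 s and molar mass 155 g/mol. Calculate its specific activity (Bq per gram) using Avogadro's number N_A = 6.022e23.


lambda = ln(2) / t_half = ln(2) / 8.6280e+11 = 8.033695e-13 /s
SA = lambda * N_A / M
SA = 8.033695e-13 * 6.022e23 / 155
SA = 3.1212e+09 Bq/g

3.1212e+09


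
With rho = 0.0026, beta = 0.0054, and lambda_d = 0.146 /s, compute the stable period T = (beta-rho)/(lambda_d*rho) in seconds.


T = (beta - rho) / (lambda_d * rho)
T = (0.0054 - 0.0026) / (0.146 * 0.0026)
T = 7.3762 s

7.3762


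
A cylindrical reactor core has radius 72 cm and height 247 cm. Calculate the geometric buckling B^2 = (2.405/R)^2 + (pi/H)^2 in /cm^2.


B^2 = (2.405/R)^2 + (pi/H)^2
B^2 = (2.405/72)^2 + (pi/247)^2
B^2 = 0.0012775 /cm^2

0.0012775
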